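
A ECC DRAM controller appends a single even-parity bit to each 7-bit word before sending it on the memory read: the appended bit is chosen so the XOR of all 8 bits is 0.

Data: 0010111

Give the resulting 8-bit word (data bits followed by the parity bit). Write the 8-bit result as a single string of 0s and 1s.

00101110

XOR of the 7 data bits: 0⊕0⊕1⊕0⊕1⊕1⊕1 = 0
Parity bit = 0 (so all 8 bits XOR to 0).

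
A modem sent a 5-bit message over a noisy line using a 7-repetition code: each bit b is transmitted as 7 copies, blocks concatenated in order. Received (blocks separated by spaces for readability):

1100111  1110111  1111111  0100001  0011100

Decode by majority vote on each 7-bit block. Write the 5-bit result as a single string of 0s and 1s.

11100

Block 1 (1100111): 5 ones → 1
Block 2 (1110111): 6 ones → 1
Block 3 (1111111): 7 ones → 1
Block 4 (0100001): 2 ones → 0
Block 5 (0011100): 3 ones → 0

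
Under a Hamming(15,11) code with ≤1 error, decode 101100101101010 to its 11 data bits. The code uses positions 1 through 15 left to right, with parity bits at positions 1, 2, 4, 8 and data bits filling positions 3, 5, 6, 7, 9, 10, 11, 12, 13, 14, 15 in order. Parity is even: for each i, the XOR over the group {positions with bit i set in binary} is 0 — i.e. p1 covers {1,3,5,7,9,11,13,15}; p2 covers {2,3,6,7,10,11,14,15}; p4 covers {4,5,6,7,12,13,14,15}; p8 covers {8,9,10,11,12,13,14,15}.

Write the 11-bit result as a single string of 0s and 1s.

10011101010

s1 (pos 1,3,5,7,9,11,13,15): 1⊕1⊕0⊕1⊕1⊕0⊕0⊕0 = 0
s2 (pos 2,3,6,7,10,11,14,15): 0⊕1⊕0⊕1⊕1⊕0⊕1⊕0 = 0
s4 (pos 4,5,6,7,12,13,14,15): 1⊕0⊕0⊕1⊕1⊕0⊕1⊕0 = 0
s8 (pos 8,9,10,11,12,13,14,15): 0⊕1⊕1⊕0⊕1⊕0⊕1⊕0 = 0
Syndrome s8…s1 = 0000 → no error.
Read data bits from positions 3,5,6,7,9,10,11,12,13,14,15: 10011101010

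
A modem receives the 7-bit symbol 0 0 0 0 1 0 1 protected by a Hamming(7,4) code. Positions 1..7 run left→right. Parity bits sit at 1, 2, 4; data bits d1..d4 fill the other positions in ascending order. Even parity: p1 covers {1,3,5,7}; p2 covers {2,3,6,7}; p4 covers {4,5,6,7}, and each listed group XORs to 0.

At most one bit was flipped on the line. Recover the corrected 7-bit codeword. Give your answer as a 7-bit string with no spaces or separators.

s1 (pos 1,3,5,7): 0⊕0⊕1⊕1 = 0
s2 (pos 2,3,6,7): 0⊕0⊕0⊕1 = 1
s4 (pos 4,5,6,7): 0⊕1⊕0⊕1 = 0
Syndrome s4…s1 = 010 → error at position 2.
Flip position 2: 0000101 → 0100101

0100101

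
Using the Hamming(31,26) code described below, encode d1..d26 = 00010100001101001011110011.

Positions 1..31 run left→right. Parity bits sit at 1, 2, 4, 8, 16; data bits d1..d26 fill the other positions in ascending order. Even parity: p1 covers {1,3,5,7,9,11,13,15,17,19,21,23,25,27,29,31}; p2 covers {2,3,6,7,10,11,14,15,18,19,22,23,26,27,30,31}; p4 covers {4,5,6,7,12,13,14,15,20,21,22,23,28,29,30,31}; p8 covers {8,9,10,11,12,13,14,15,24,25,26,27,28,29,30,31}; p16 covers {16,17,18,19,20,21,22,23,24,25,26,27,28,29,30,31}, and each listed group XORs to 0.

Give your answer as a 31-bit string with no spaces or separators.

1101001001000011101001011110011

Place data at non-parity positions: p1 p2 0 p4 0 0 1 p8 0 1 0 0 0 0 1 p16 1 0 1 0 0 1 0 1 1 1 1 0 0 1 1
p1 (pos 1,3,5,7,9,11,13,15,17,19,21,23,25,27,29,31): XOR of data positions = 0⊕0⊕1⊕0⊕0⊕0⊕1⊕1⊕1⊕0⊕0⊕1⊕1⊕0⊕1 = 1
p2 (pos 2,3,6,7,10,11,14,15,18,19,22,23,26,27,30,31): XOR of data positions = 0⊕0⊕1⊕1⊕0⊕0⊕1⊕0⊕1⊕1⊕0⊕1⊕1⊕1⊕1 = 1
p4 (pos 4,5,6,7,12,13,14,15,20,21,22,23,28,29,30,31): XOR of data positions = 0⊕0⊕1⊕0⊕0⊕0⊕1⊕0⊕0⊕1⊕0⊕0⊕0⊕1⊕1 = 1
p8 (pos 8,9,10,11,12,13,14,15,24,25,26,27,28,29,30,31): XOR of data positions = 0⊕1⊕0⊕0⊕0⊕0⊕1⊕1⊕1⊕1⊕1⊕0⊕0⊕1⊕1 = 0
p16 (pos 16,17,18,19,20,21,22,23,24,25,26,27,28,29,30,31): XOR of data positions = 1⊕0⊕1⊕0⊕0⊕1⊕0⊕1⊕1⊕1⊕1⊕0⊕0⊕1⊕1 = 1
Codeword: 1101001001000011101001011110011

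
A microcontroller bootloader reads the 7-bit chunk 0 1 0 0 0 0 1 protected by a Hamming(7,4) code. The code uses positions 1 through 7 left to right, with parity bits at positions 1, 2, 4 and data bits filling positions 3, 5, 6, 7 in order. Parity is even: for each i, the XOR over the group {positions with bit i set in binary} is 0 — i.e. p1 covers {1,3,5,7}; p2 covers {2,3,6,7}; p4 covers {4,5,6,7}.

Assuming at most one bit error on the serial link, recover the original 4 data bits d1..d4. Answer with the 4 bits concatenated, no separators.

0101

s1 (pos 1,3,5,7): 0⊕0⊕0⊕1 = 1
s2 (pos 2,3,6,7): 1⊕0⊕0⊕1 = 0
s4 (pos 4,5,6,7): 0⊕0⊕0⊕1 = 1
Syndrome s4…s1 = 101 → error at position 5.
Flip position 5: 0100001 → 0100101
Read data bits from positions 3,5,6,7: 0101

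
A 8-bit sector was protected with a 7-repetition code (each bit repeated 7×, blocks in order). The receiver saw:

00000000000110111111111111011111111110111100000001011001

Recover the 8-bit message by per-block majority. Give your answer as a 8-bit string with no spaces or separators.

Block 1 (0000000): 0 ones → 0
Block 2 (0000110): 2 ones → 0
Block 3 (1111111): 7 ones → 1
Block 4 (1111101): 6 ones → 1
Block 5 (1111111): 7 ones → 1
Block 6 (1101111): 6 ones → 1
Block 7 (0000000): 0 ones → 0
Block 8 (1011001): 4 ones → 1

00111101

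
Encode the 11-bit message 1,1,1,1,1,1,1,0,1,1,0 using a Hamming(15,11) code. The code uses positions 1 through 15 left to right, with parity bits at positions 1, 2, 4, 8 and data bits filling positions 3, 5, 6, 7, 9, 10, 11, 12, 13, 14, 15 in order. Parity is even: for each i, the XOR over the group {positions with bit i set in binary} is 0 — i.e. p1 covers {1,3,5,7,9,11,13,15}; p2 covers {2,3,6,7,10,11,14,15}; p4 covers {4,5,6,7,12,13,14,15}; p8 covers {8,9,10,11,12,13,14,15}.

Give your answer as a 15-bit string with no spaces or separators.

Place data at non-parity positions: p1 p2 1 p4 1 1 1 p8 1 1 1 0 1 1 0
p1 (pos 1,3,5,7,9,11,13,15): XOR of data positions = 1⊕1⊕1⊕1⊕1⊕1⊕0 = 0
p2 (pos 2,3,6,7,10,11,14,15): XOR of data positions = 1⊕1⊕1⊕1⊕1⊕1⊕0 = 0
p4 (pos 4,5,6,7,12,13,14,15): XOR of data positions = 1⊕1⊕1⊕0⊕1⊕1⊕0 = 1
p8 (pos 8,9,10,11,12,13,14,15): XOR of data positions = 1⊕1⊕1⊕0⊕1⊕1⊕0 = 1
Codeword: 001111111110110

001111111110110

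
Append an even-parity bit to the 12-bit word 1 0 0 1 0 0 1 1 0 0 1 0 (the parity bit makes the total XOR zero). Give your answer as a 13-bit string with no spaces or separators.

1001001100101

XOR of the 12 data bits: 1⊕0⊕0⊕1⊕0⊕0⊕1⊕1⊕0⊕0⊕1⊕0 = 1
Parity bit = 1 (so all 13 bits XOR to 0).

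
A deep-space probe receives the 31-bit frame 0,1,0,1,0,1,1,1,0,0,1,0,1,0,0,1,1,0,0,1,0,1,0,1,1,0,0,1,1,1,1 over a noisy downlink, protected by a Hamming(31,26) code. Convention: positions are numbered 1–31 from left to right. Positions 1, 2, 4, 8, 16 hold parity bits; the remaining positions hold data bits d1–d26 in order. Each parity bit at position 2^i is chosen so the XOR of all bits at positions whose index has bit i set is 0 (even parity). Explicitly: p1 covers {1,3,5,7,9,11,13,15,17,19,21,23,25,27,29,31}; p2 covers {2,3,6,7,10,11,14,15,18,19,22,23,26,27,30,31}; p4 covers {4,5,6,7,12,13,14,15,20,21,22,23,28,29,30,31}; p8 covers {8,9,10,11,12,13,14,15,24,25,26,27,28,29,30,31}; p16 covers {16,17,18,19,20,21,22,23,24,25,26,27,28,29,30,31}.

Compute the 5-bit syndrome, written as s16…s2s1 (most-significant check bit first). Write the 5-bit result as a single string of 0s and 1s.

01011

s1 (pos 1,3,5,7,9,11,13,15,17,19,21,23,25,27,29,31): 0⊕0⊕0⊕1⊕0⊕1⊕1⊕0⊕1⊕0⊕0⊕0⊕1⊕0⊕1⊕1 = 1
s2 (pos 2,3,6,7,10,11,14,15,18,19,22,23,26,27,30,31): 1⊕0⊕1⊕1⊕0⊕1⊕0⊕0⊕0⊕0⊕1⊕0⊕0⊕0⊕1⊕1 = 1
s4 (pos 4,5,6,7,12,13,14,15,20,21,22,23,28,29,30,31): 1⊕0⊕1⊕1⊕0⊕1⊕0⊕0⊕1⊕0⊕1⊕0⊕1⊕1⊕1⊕1 = 0
s8 (pos 8,9,10,11,12,13,14,15,24,25,26,27,28,29,30,31): 1⊕0⊕0⊕1⊕0⊕1⊕0⊕0⊕1⊕1⊕0⊕0⊕1⊕1⊕1⊕1 = 1
s16 (pos 16,17,18,19,20,21,22,23,24,25,26,27,28,29,30,31): 1⊕1⊕0⊕0⊕1⊕0⊕1⊕0⊕1⊕1⊕0⊕0⊕1⊕1⊕1⊕1 = 0
Syndrome s16…s1 = 01011 → error at position 11.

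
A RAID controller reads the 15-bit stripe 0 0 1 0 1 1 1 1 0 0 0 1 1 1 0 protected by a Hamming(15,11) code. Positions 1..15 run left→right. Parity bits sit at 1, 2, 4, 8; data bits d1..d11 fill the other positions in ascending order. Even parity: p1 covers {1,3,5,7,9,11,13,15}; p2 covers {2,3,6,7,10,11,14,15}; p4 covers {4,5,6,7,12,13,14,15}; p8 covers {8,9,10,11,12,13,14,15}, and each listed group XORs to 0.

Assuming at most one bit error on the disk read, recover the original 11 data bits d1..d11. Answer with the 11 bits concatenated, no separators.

11110001110

s1 (pos 1,3,5,7,9,11,13,15): 0⊕1⊕1⊕1⊕0⊕0⊕1⊕0 = 0
s2 (pos 2,3,6,7,10,11,14,15): 0⊕1⊕1⊕1⊕0⊕0⊕1⊕0 = 0
s4 (pos 4,5,6,7,12,13,14,15): 0⊕1⊕1⊕1⊕1⊕1⊕1⊕0 = 0
s8 (pos 8,9,10,11,12,13,14,15): 1⊕0⊕0⊕0⊕1⊕1⊕1⊕0 = 0
Syndrome s8…s1 = 0000 → no error.
Read data bits from positions 3,5,6,7,9,10,11,12,13,14,15: 11110001110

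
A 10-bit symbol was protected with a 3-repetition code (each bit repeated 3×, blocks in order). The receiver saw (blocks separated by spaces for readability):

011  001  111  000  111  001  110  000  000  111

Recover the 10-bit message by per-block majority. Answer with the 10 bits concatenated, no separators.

Block 1 (011): 2 ones → 1
Block 2 (001): 1 one → 0
Block 3 (111): 3 ones → 1
Block 4 (000): 0 ones → 0
Block 5 (111): 3 ones → 1
Block 6 (001): 1 one → 0
Block 7 (110): 2 ones → 1
Block 8 (000): 0 ones → 0
Block 9 (000): 0 ones → 0
Block 10 (111): 3 ones → 1

1010101001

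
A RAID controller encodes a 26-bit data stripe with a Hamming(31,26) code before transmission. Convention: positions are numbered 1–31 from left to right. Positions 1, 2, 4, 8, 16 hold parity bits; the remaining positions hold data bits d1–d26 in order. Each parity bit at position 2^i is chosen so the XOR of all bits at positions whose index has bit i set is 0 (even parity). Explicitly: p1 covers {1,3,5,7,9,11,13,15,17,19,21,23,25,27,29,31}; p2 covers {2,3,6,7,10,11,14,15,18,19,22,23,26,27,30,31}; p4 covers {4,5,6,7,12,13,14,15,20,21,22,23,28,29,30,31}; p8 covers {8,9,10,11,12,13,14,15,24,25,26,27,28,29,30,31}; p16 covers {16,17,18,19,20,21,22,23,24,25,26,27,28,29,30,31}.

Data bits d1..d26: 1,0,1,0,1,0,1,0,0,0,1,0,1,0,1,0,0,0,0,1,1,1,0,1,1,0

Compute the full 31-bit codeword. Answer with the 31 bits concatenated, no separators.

Place data at non-parity positions: p1 p2 1 p4 0 1 0 p8 1 0 1 0 0 0 1 p16 0 1 0 1 0 0 0 0 1 1 1 0 1 1 0
p1 (pos 1,3,5,7,9,11,13,15,17,19,21,23,25,27,29,31): XOR of data positions = 1⊕0⊕0⊕1⊕1⊕0⊕1⊕0⊕0⊕0⊕0⊕1⊕1⊕1⊕0 = 1
p2 (pos 2,3,6,7,10,11,14,15,18,19,22,23,26,27,30,31): XOR of data positions = 1⊕1⊕0⊕0⊕1⊕0⊕1⊕1⊕0⊕0⊕0⊕1⊕1⊕1⊕0 = 0
p4 (pos 4,5,6,7,12,13,14,15,20,21,22,23,28,29,30,31): XOR of data positions = 0⊕1⊕0⊕0⊕0⊕0⊕1⊕1⊕0⊕0⊕0⊕0⊕1⊕1⊕0 = 1
p8 (pos 8,9,10,11,12,13,14,15,24,25,26,27,28,29,30,31): XOR of data positions = 1⊕0⊕1⊕0⊕0⊕0⊕1⊕0⊕1⊕1⊕1⊕0⊕1⊕1⊕0 = 0
p16 (pos 16,17,18,19,20,21,22,23,24,25,26,27,28,29,30,31): XOR of data positions = 0⊕1⊕0⊕1⊕0⊕0⊕0⊕0⊕1⊕1⊕1⊕0⊕1⊕1⊕0 = 1
Codeword: 1011010010100011010100001110110

1011010010100011010100001110110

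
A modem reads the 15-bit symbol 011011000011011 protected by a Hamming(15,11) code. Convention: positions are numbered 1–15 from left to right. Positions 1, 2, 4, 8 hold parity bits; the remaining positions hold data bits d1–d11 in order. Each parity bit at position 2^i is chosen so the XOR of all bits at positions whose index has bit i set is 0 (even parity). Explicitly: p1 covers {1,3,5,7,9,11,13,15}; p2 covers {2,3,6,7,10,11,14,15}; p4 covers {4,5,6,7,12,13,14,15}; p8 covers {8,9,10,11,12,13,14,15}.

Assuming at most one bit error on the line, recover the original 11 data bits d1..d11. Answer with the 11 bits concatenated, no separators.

s1 (pos 1,3,5,7,9,11,13,15): 0⊕1⊕1⊕0⊕0⊕1⊕0⊕1 = 0
s2 (pos 2,3,6,7,10,11,14,15): 1⊕1⊕1⊕0⊕0⊕1⊕1⊕1 = 0
s4 (pos 4,5,6,7,12,13,14,15): 0⊕1⊕1⊕0⊕1⊕0⊕1⊕1 = 1
s8 (pos 8,9,10,11,12,13,14,15): 0⊕0⊕0⊕1⊕1⊕0⊕1⊕1 = 0
Syndrome s8…s1 = 0100 → error at position 4.
Flip position 4: 011011000011011 → 011111000011011
Read data bits from positions 3,5,6,7,9,10,11,12,13,14,15: 11100011011

11100011011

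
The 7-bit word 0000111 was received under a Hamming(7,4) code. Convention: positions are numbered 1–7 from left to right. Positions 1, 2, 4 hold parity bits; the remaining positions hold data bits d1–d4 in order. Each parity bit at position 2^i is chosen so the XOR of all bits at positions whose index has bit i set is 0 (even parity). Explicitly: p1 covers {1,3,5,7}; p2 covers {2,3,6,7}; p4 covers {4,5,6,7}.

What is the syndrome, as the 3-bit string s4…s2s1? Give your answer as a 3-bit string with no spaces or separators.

100

s1 (pos 1,3,5,7): 0⊕0⊕1⊕1 = 0
s2 (pos 2,3,6,7): 0⊕0⊕1⊕1 = 0
s4 (pos 4,5,6,7): 0⊕1⊕1⊕1 = 1
Syndrome s4…s1 = 100 → error at position 4.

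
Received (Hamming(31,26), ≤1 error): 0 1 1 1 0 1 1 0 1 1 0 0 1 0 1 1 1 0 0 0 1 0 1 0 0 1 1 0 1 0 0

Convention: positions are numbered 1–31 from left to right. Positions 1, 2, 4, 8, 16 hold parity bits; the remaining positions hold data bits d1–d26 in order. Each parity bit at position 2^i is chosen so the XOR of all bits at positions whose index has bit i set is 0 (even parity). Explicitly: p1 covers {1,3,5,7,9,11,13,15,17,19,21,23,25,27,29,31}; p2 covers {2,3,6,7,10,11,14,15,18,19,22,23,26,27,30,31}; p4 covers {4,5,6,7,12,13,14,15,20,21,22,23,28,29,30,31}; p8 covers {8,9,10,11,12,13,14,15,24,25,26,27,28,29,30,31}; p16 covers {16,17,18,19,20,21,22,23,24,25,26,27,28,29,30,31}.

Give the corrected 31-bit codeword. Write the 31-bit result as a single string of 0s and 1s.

s1 (pos 1,3,5,7,9,11,13,15,17,19,21,23,25,27,29,31): 0⊕1⊕0⊕1⊕1⊕0⊕1⊕1⊕1⊕0⊕1⊕1⊕0⊕1⊕1⊕0 = 0
s2 (pos 2,3,6,7,10,11,14,15,18,19,22,23,26,27,30,31): 1⊕1⊕1⊕1⊕1⊕0⊕0⊕1⊕0⊕0⊕0⊕1⊕1⊕1⊕0⊕0 = 1
s4 (pos 4,5,6,7,12,13,14,15,20,21,22,23,28,29,30,31): 1⊕0⊕1⊕1⊕0⊕1⊕0⊕1⊕0⊕1⊕0⊕1⊕0⊕1⊕0⊕0 = 0
s8 (pos 8,9,10,11,12,13,14,15,24,25,26,27,28,29,30,31): 0⊕1⊕1⊕0⊕0⊕1⊕0⊕1⊕0⊕0⊕1⊕1⊕0⊕1⊕0⊕0 = 1
s16 (pos 16,17,18,19,20,21,22,23,24,25,26,27,28,29,30,31): 1⊕1⊕0⊕0⊕0⊕1⊕0⊕1⊕0⊕0⊕1⊕1⊕0⊕1⊕0⊕0 = 1
Syndrome s16…s1 = 11010 → error at position 26.
Flip position 26: 0111011011001011100010100110100 → 0111011011001011100010100010100

0111011011001011100010100010100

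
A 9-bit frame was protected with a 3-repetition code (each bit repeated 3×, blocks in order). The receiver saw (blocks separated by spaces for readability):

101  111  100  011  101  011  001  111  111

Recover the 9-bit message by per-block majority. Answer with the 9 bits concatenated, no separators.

110111011

Block 1 (101): 2 ones → 1
Block 2 (111): 3 ones → 1
Block 3 (100): 1 one → 0
Block 4 (011): 2 ones → 1
Block 5 (101): 2 ones → 1
Block 6 (011): 2 ones → 1
Block 7 (001): 1 one → 0
Block 8 (111): 3 ones → 1
Block 9 (111): 3 ones → 1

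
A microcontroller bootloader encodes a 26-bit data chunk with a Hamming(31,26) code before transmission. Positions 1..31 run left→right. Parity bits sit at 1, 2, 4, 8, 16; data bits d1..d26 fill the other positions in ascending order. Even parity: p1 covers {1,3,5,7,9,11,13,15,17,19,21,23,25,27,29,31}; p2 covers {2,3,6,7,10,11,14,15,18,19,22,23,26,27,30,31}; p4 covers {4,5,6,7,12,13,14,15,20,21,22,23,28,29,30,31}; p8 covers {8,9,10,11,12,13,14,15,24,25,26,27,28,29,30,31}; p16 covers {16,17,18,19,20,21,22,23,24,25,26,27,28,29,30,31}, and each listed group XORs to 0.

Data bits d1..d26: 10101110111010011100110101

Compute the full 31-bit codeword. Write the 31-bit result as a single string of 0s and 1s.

0011010011101110010011100110101

Place data at non-parity positions: p1 p2 1 p4 0 1 0 p8 1 1 1 0 1 1 1 p16 0 1 0 0 1 1 1 0 0 1 1 0 1 0 1
p1 (pos 1,3,5,7,9,11,13,15,17,19,21,23,25,27,29,31): XOR of data positions = 1⊕0⊕0⊕1⊕1⊕1⊕1⊕0⊕0⊕1⊕1⊕0⊕1⊕1⊕1 = 0
p2 (pos 2,3,6,7,10,11,14,15,18,19,22,23,26,27,30,31): XOR of data positions = 1⊕1⊕0⊕1⊕1⊕1⊕1⊕1⊕0⊕1⊕1⊕1⊕1⊕0⊕1 = 0
p4 (pos 4,5,6,7,12,13,14,15,20,21,22,23,28,29,30,31): XOR of data positions = 0⊕1⊕0⊕0⊕1⊕1⊕1⊕0⊕1⊕1⊕1⊕0⊕1⊕0⊕1 = 1
p8 (pos 8,9,10,11,12,13,14,15,24,25,26,27,28,29,30,31): XOR of data positions = 1⊕1⊕1⊕0⊕1⊕1⊕1⊕0⊕0⊕1⊕1⊕0⊕1⊕0⊕1 = 0
p16 (pos 16,17,18,19,20,21,22,23,24,25,26,27,28,29,30,31): XOR of data positions = 0⊕1⊕0⊕0⊕1⊕1⊕1⊕0⊕0⊕1⊕1⊕0⊕1⊕0⊕1 = 0
Codeword: 0011010011101110010011100110101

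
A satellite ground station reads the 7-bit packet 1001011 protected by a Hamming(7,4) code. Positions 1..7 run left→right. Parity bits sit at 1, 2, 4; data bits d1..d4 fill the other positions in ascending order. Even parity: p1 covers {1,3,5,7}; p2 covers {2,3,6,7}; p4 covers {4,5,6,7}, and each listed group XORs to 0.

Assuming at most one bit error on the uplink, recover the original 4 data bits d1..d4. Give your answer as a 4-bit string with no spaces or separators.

s1 (pos 1,3,5,7): 1⊕0⊕0⊕1 = 0
s2 (pos 2,3,6,7): 0⊕0⊕1⊕1 = 0
s4 (pos 4,5,6,7): 1⊕0⊕1⊕1 = 1
Syndrome s4…s1 = 100 → error at position 4.
Flip position 4: 1001011 → 1000011
Read data bits from positions 3,5,6,7: 0011

0011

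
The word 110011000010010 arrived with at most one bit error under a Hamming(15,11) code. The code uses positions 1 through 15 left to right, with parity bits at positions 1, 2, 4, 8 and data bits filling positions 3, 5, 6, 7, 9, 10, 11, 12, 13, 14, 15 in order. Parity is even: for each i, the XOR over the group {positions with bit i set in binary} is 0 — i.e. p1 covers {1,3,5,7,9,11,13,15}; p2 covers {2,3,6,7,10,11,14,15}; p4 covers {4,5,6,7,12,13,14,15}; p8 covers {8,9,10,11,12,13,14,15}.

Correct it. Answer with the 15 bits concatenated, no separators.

110001000010010

s1 (pos 1,3,5,7,9,11,13,15): 1⊕0⊕1⊕0⊕0⊕1⊕0⊕0 = 1
s2 (pos 2,3,6,7,10,11,14,15): 1⊕0⊕1⊕0⊕0⊕1⊕1⊕0 = 0
s4 (pos 4,5,6,7,12,13,14,15): 0⊕1⊕1⊕0⊕0⊕0⊕1⊕0 = 1
s8 (pos 8,9,10,11,12,13,14,15): 0⊕0⊕0⊕1⊕0⊕0⊕1⊕0 = 0
Syndrome s8…s1 = 0101 → error at position 5.
Flip position 5: 110011000010010 → 110001000010010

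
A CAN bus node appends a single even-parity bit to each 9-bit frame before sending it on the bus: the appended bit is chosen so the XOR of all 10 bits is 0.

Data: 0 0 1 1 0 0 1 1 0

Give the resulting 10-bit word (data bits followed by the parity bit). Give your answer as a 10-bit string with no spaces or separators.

XOR of the 9 data bits: 0⊕0⊕1⊕1⊕0⊕0⊕1⊕1⊕0 = 0
Parity bit = 0 (so all 10 bits XOR to 0).

0011001100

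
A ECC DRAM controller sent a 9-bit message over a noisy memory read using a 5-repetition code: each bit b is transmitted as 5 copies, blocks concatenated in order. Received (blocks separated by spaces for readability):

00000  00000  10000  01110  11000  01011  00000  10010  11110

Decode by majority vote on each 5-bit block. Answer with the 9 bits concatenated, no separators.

Block 1 (00000): 0 ones → 0
Block 2 (00000): 0 ones → 0
Block 3 (10000): 1 one → 0
Block 4 (01110): 3 ones → 1
Block 5 (11000): 2 ones → 0
Block 6 (01011): 3 ones → 1
Block 7 (00000): 0 ones → 0
Block 8 (10010): 2 ones → 0
Block 9 (11110): 4 ones → 1

000101001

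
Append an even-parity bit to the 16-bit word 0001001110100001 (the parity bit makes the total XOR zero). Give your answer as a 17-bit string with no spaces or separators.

XOR of the 16 data bits: 0⊕0⊕0⊕1⊕0⊕0⊕1⊕1⊕1⊕0⊕1⊕0⊕0⊕0⊕0⊕1 = 0
Parity bit = 0 (so all 17 bits XOR to 0).

00010011101000010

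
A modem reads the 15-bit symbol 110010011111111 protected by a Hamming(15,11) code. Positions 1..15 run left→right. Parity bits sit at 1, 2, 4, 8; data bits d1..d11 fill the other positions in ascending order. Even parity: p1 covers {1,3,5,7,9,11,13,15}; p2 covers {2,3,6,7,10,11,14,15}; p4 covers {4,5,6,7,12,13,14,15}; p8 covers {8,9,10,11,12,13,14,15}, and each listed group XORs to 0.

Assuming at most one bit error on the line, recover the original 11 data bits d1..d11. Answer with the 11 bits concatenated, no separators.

01101111111

s1 (pos 1,3,5,7,9,11,13,15): 1⊕0⊕1⊕0⊕1⊕1⊕1⊕1 = 0
s2 (pos 2,3,6,7,10,11,14,15): 1⊕0⊕0⊕0⊕1⊕1⊕1⊕1 = 1
s4 (pos 4,5,6,7,12,13,14,15): 0⊕1⊕0⊕0⊕1⊕1⊕1⊕1 = 1
s8 (pos 8,9,10,11,12,13,14,15): 1⊕1⊕1⊕1⊕1⊕1⊕1⊕1 = 0
Syndrome s8…s1 = 0110 → error at position 6.
Flip position 6: 110010011111111 → 110011011111111
Read data bits from positions 3,5,6,7,9,10,11,12,13,14,15: 01101111111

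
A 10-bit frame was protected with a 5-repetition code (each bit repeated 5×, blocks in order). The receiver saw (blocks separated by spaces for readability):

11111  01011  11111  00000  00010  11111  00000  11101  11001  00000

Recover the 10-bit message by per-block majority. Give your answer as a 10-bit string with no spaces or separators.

1110010110

Block 1 (11111): 5 ones → 1
Block 2 (01011): 3 ones → 1
Block 3 (11111): 5 ones → 1
Block 4 (00000): 0 ones → 0
Block 5 (00010): 1 one → 0
Block 6 (11111): 5 ones → 1
Block 7 (00000): 0 ones → 0
Block 8 (11101): 4 ones → 1
Block 9 (11001): 3 ones → 1
Block 10 (00000): 0 ones → 0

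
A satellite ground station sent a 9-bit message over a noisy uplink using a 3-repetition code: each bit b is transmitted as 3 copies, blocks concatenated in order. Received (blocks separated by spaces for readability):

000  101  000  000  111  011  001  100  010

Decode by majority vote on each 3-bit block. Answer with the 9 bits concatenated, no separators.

Block 1 (000): 0 ones → 0
Block 2 (101): 2 ones → 1
Block 3 (000): 0 ones → 0
Block 4 (000): 0 ones → 0
Block 5 (111): 3 ones → 1
Block 6 (011): 2 ones → 1
Block 7 (001): 1 one → 0
Block 8 (100): 1 one → 0
Block 9 (010): 1 one → 0

010011000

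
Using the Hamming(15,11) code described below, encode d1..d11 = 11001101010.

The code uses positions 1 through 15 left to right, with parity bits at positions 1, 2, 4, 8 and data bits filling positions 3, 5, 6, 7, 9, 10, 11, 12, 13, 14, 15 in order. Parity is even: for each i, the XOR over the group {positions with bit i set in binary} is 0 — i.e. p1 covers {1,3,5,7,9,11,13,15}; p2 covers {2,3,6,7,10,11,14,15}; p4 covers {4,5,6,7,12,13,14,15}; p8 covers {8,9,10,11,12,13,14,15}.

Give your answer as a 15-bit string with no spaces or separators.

Place data at non-parity positions: p1 p2 1 p4 1 0 0 p8 1 1 0 1 0 1 0
p1 (pos 1,3,5,7,9,11,13,15): XOR of data positions = 1⊕1⊕0⊕1⊕0⊕0⊕0 = 1
p2 (pos 2,3,6,7,10,11,14,15): XOR of data positions = 1⊕0⊕0⊕1⊕0⊕1⊕0 = 1
p4 (pos 4,5,6,7,12,13,14,15): XOR of data positions = 1⊕0⊕0⊕1⊕0⊕1⊕0 = 1
p8 (pos 8,9,10,11,12,13,14,15): XOR of data positions = 1⊕1⊕0⊕1⊕0⊕1⊕0 = 0
Codeword: 111110001101010

111110001101010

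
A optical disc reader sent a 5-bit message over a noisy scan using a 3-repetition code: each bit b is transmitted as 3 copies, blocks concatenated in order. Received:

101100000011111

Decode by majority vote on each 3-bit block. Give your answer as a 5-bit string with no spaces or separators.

10011

Block 1 (101): 2 ones → 1
Block 2 (100): 1 one → 0
Block 3 (000): 0 ones → 0
Block 4 (011): 2 ones → 1
Block 5 (111): 3 ones → 1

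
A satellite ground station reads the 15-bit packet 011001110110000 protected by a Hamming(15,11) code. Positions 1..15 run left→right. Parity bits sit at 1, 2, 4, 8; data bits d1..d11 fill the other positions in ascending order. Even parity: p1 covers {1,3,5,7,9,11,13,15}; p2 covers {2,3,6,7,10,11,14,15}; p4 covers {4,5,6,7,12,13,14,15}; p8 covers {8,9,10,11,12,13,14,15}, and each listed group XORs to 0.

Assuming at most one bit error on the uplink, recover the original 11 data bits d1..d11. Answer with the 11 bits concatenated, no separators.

10111110000

s1 (pos 1,3,5,7,9,11,13,15): 0⊕1⊕0⊕1⊕0⊕1⊕0⊕0 = 1
s2 (pos 2,3,6,7,10,11,14,15): 1⊕1⊕1⊕1⊕1⊕1⊕0⊕0 = 0
s4 (pos 4,5,6,7,12,13,14,15): 0⊕0⊕1⊕1⊕0⊕0⊕0⊕0 = 0
s8 (pos 8,9,10,11,12,13,14,15): 1⊕0⊕1⊕1⊕0⊕0⊕0⊕0 = 1
Syndrome s8…s1 = 1001 → error at position 9.
Flip position 9: 011001110110000 → 011001111110000
Read data bits from positions 3,5,6,7,9,10,11,12,13,14,15: 10111110000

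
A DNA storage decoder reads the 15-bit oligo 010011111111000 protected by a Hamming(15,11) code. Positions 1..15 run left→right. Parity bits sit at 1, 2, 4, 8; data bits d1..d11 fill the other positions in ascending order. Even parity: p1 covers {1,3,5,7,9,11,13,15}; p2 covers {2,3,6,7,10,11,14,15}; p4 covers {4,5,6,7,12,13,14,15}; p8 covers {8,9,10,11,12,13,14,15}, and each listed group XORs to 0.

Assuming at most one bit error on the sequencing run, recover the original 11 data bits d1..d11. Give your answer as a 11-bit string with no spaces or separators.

01111011000

s1 (pos 1,3,5,7,9,11,13,15): 0⊕0⊕1⊕1⊕1⊕1⊕0⊕0 = 0
s2 (pos 2,3,6,7,10,11,14,15): 1⊕0⊕1⊕1⊕1⊕1⊕0⊕0 = 1
s4 (pos 4,5,6,7,12,13,14,15): 0⊕1⊕1⊕1⊕1⊕0⊕0⊕0 = 0
s8 (pos 8,9,10,11,12,13,14,15): 1⊕1⊕1⊕1⊕1⊕0⊕0⊕0 = 1
Syndrome s8…s1 = 1010 → error at position 10.
Flip position 10: 010011111111000 → 010011111011000
Read data bits from positions 3,5,6,7,9,10,11,12,13,14,15: 01111011000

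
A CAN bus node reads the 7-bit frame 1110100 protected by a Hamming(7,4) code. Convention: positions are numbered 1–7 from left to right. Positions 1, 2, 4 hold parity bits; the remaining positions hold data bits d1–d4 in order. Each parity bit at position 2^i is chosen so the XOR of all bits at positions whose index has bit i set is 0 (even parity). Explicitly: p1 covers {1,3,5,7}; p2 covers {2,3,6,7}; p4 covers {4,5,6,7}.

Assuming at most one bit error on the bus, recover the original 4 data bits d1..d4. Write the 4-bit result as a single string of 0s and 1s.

s1 (pos 1,3,5,7): 1⊕1⊕1⊕0 = 1
s2 (pos 2,3,6,7): 1⊕1⊕0⊕0 = 0
s4 (pos 4,5,6,7): 0⊕1⊕0⊕0 = 1
Syndrome s4…s1 = 101 → error at position 5.
Flip position 5: 1110100 → 1110000
Read data bits from positions 3,5,6,7: 1000

1000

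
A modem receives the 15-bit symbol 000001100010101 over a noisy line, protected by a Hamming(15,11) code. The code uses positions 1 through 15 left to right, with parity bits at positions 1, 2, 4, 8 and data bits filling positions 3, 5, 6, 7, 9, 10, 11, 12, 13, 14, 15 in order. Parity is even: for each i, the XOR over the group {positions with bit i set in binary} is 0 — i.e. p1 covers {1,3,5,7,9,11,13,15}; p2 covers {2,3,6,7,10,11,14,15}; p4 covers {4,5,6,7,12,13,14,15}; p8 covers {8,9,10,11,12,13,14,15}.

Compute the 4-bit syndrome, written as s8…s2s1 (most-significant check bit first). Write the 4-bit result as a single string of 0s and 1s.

s1 (pos 1,3,5,7,9,11,13,15): 0⊕0⊕0⊕1⊕0⊕1⊕1⊕1 = 0
s2 (pos 2,3,6,7,10,11,14,15): 0⊕0⊕1⊕1⊕0⊕1⊕0⊕1 = 0
s4 (pos 4,5,6,7,12,13,14,15): 0⊕0⊕1⊕1⊕0⊕1⊕0⊕1 = 0
s8 (pos 8,9,10,11,12,13,14,15): 0⊕0⊕0⊕1⊕0⊕1⊕0⊕1 = 1
Syndrome s8…s1 = 1000 → error at position 8.

1000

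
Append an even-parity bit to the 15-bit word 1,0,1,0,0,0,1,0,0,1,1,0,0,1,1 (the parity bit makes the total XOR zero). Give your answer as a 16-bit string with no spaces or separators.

1010001001100111

XOR of the 15 data bits: 1⊕0⊕1⊕0⊕0⊕0⊕1⊕0⊕0⊕1⊕1⊕0⊕0⊕1⊕1 = 1
Parity bit = 1 (so all 16 bits XOR to 0).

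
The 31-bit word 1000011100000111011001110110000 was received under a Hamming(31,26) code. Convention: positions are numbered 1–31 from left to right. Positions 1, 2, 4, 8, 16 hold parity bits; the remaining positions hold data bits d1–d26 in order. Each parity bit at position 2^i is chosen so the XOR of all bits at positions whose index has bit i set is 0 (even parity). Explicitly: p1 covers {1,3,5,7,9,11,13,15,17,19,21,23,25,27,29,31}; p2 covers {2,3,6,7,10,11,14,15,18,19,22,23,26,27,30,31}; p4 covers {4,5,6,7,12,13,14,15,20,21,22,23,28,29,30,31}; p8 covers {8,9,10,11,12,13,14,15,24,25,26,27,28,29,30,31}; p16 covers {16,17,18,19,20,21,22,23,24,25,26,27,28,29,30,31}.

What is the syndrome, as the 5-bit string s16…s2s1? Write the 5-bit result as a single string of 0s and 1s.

s1 (pos 1,3,5,7,9,11,13,15,17,19,21,23,25,27,29,31): 1⊕0⊕0⊕1⊕0⊕0⊕0⊕1⊕0⊕1⊕0⊕1⊕0⊕1⊕0⊕0 = 0
s2 (pos 2,3,6,7,10,11,14,15,18,19,22,23,26,27,30,31): 0⊕0⊕1⊕1⊕0⊕0⊕1⊕1⊕1⊕1⊕1⊕1⊕1⊕1⊕0⊕0 = 0
s4 (pos 4,5,6,7,12,13,14,15,20,21,22,23,28,29,30,31): 0⊕0⊕1⊕1⊕0⊕0⊕1⊕1⊕0⊕0⊕1⊕1⊕0⊕0⊕0⊕0 = 0
s8 (pos 8,9,10,11,12,13,14,15,24,25,26,27,28,29,30,31): 1⊕0⊕0⊕0⊕0⊕0⊕1⊕1⊕1⊕0⊕1⊕1⊕0⊕0⊕0⊕0 = 0
s16 (pos 16,17,18,19,20,21,22,23,24,25,26,27,28,29,30,31): 1⊕0⊕1⊕1⊕0⊕0⊕1⊕1⊕1⊕0⊕1⊕1⊕0⊕0⊕0⊕0 = 0
Syndrome s16…s1 = 00000 → no error.

00000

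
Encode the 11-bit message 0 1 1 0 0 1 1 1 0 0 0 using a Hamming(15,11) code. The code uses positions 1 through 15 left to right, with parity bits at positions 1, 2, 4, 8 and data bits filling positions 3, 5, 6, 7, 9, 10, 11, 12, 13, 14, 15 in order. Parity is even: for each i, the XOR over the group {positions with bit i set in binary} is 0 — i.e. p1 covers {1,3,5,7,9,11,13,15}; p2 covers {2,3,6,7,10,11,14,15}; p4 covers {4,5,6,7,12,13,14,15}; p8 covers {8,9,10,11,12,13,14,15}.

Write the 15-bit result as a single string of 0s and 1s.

Place data at non-parity positions: p1 p2 0 p4 1 1 0 p8 0 1 1 1 0 0 0
p1 (pos 1,3,5,7,9,11,13,15): XOR of data positions = 0⊕1⊕0⊕0⊕1⊕0⊕0 = 0
p2 (pos 2,3,6,7,10,11,14,15): XOR of data positions = 0⊕1⊕0⊕1⊕1⊕0⊕0 = 1
p4 (pos 4,5,6,7,12,13,14,15): XOR of data positions = 1⊕1⊕0⊕1⊕0⊕0⊕0 = 1
p8 (pos 8,9,10,11,12,13,14,15): XOR of data positions = 0⊕1⊕1⊕1⊕0⊕0⊕0 = 1
Codeword: 010111010111000

010111010111000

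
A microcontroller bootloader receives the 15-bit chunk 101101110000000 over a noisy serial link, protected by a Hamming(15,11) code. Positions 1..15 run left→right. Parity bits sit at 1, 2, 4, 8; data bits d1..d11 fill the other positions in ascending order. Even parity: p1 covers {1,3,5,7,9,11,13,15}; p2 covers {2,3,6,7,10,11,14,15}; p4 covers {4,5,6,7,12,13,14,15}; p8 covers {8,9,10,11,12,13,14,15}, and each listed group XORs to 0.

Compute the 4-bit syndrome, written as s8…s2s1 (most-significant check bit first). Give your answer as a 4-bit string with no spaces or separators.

s1 (pos 1,3,5,7,9,11,13,15): 1⊕1⊕0⊕1⊕0⊕0⊕0⊕0 = 1
s2 (pos 2,3,6,7,10,11,14,15): 0⊕1⊕1⊕1⊕0⊕0⊕0⊕0 = 1
s4 (pos 4,5,6,7,12,13,14,15): 1⊕0⊕1⊕1⊕0⊕0⊕0⊕0 = 1
s8 (pos 8,9,10,11,12,13,14,15): 1⊕0⊕0⊕0⊕0⊕0⊕0⊕0 = 1
Syndrome s8…s1 = 1111 → error at position 15.

1111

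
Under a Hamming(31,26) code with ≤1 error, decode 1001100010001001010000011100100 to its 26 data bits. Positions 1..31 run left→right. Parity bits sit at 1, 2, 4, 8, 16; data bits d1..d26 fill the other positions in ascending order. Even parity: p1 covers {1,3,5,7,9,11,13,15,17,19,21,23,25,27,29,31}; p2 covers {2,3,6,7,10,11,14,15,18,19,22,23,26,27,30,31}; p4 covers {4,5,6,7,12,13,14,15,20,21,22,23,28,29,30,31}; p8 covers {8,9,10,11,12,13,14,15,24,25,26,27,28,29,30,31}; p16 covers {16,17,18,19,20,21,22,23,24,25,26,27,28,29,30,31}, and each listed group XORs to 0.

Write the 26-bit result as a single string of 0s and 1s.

s1 (pos 1,3,5,7,9,11,13,15,17,19,21,23,25,27,29,31): 1⊕0⊕1⊕0⊕1⊕0⊕1⊕0⊕0⊕0⊕0⊕0⊕1⊕0⊕1⊕0 = 0
s2 (pos 2,3,6,7,10,11,14,15,18,19,22,23,26,27,30,31): 0⊕0⊕0⊕0⊕0⊕0⊕0⊕0⊕1⊕0⊕0⊕0⊕1⊕0⊕0⊕0 = 0
s4 (pos 4,5,6,7,12,13,14,15,20,21,22,23,28,29,30,31): 1⊕1⊕0⊕0⊕0⊕1⊕0⊕0⊕0⊕0⊕0⊕0⊕0⊕1⊕0⊕0 = 0
s8 (pos 8,9,10,11,12,13,14,15,24,25,26,27,28,29,30,31): 0⊕1⊕0⊕0⊕0⊕1⊕0⊕0⊕1⊕1⊕1⊕0⊕0⊕1⊕0⊕0 = 0
s16 (pos 16,17,18,19,20,21,22,23,24,25,26,27,28,29,30,31): 1⊕0⊕1⊕0⊕0⊕0⊕0⊕0⊕1⊕1⊕1⊕0⊕0⊕1⊕0⊕0 = 0
Syndrome s16…s1 = 00000 → no error.
Read data bits from positions 3,5,6,7,9,10,11,12,13,14,15,17,18,19,20,21,22,23,24,25,26,27,28,29,30,31: 01001000100010000011100100

01001000100010000011100100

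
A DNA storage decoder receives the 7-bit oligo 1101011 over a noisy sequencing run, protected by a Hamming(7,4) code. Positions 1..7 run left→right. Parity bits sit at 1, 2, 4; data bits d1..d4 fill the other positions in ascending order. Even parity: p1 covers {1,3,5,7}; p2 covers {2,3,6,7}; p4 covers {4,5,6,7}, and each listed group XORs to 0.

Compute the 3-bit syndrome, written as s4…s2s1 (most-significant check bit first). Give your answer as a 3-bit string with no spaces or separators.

s1 (pos 1,3,5,7): 1⊕0⊕0⊕1 = 0
s2 (pos 2,3,6,7): 1⊕0⊕1⊕1 = 1
s4 (pos 4,5,6,7): 1⊕0⊕1⊕1 = 1
Syndrome s4…s1 = 110 → error at position 6.

110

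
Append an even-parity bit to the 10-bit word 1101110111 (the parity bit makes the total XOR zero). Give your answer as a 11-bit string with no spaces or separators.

11011101110

XOR of the 10 data bits: 1⊕1⊕0⊕1⊕1⊕1⊕0⊕1⊕1⊕1 = 0
Parity bit = 0 (so all 11 bits XOR to 0).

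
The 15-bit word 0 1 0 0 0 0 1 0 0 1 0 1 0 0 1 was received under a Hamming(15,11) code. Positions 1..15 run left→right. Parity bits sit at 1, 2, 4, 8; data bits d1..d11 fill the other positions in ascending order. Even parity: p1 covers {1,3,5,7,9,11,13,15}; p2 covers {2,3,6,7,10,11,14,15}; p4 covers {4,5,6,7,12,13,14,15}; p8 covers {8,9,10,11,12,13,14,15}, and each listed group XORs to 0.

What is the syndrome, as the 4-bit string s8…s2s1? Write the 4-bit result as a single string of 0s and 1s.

s1 (pos 1,3,5,7,9,11,13,15): 0⊕0⊕0⊕1⊕0⊕0⊕0⊕1 = 0
s2 (pos 2,3,6,7,10,11,14,15): 1⊕0⊕0⊕1⊕1⊕0⊕0⊕1 = 0
s4 (pos 4,5,6,7,12,13,14,15): 0⊕0⊕0⊕1⊕1⊕0⊕0⊕1 = 1
s8 (pos 8,9,10,11,12,13,14,15): 0⊕0⊕1⊕0⊕1⊕0⊕0⊕1 = 1
Syndrome s8…s1 = 1100 → error at position 12.

1100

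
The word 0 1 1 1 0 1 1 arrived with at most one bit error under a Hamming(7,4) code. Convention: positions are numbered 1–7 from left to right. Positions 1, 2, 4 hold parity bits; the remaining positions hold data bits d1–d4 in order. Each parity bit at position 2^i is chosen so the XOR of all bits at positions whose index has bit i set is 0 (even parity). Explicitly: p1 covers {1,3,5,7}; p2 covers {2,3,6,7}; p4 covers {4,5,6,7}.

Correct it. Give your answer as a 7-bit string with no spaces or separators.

0110011

s1 (pos 1,3,5,7): 0⊕1⊕0⊕1 = 0
s2 (pos 2,3,6,7): 1⊕1⊕1⊕1 = 0
s4 (pos 4,5,6,7): 1⊕0⊕1⊕1 = 1
Syndrome s4…s1 = 100 → error at position 4.
Flip position 4: 0111011 → 0110011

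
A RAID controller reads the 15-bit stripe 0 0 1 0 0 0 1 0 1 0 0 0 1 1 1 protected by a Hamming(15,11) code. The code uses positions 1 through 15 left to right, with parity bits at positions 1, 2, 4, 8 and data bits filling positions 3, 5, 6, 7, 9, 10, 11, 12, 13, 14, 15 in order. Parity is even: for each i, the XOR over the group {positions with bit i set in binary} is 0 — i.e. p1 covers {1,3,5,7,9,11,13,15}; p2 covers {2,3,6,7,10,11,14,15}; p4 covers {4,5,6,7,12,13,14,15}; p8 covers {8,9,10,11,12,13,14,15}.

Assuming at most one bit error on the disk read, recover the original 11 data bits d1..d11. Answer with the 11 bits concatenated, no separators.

s1 (pos 1,3,5,7,9,11,13,15): 0⊕1⊕0⊕1⊕1⊕0⊕1⊕1 = 1
s2 (pos 2,3,6,7,10,11,14,15): 0⊕1⊕0⊕1⊕0⊕0⊕1⊕1 = 0
s4 (pos 4,5,6,7,12,13,14,15): 0⊕0⊕0⊕1⊕0⊕1⊕1⊕1 = 0
s8 (pos 8,9,10,11,12,13,14,15): 0⊕1⊕0⊕0⊕0⊕1⊕1⊕1 = 0
Syndrome s8…s1 = 0001 → error at position 1.
Flip position 1: 001000101000111 → 101000101000111
Read data bits from positions 3,5,6,7,9,10,11,12,13,14,15: 10011000111

10011000111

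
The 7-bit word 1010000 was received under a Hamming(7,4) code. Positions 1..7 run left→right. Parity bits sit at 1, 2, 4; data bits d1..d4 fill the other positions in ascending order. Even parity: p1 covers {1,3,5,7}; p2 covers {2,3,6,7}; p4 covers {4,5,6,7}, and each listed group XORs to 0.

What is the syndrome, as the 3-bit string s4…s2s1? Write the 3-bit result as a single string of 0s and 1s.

010

s1 (pos 1,3,5,7): 1⊕1⊕0⊕0 = 0
s2 (pos 2,3,6,7): 0⊕1⊕0⊕0 = 1
s4 (pos 4,5,6,7): 0⊕0⊕0⊕0 = 0
Syndrome s4…s1 = 010 → error at position 2.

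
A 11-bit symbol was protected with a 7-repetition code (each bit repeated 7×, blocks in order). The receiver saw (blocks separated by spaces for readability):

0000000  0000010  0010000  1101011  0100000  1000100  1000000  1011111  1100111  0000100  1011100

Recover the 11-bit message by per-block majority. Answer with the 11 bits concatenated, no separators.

00010001101

Block 1 (0000000): 0 ones → 0
Block 2 (0000010): 1 one → 0
Block 3 (0010000): 1 one → 0
Block 4 (1101011): 5 ones → 1
Block 5 (0100000): 1 one → 0
Block 6 (1000100): 2 ones → 0
Block 7 (1000000): 1 one → 0
Block 8 (1011111): 6 ones → 1
Block 9 (1100111): 5 ones → 1
Block 10 (0000100): 1 one → 0
Block 11 (1011100): 4 ones → 1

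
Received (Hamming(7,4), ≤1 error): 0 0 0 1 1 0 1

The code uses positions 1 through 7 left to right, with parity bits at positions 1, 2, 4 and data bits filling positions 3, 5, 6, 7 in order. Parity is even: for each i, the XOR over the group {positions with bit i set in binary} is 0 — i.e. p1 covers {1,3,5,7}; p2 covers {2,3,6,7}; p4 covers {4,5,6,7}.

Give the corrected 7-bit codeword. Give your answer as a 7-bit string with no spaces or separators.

s1 (pos 1,3,5,7): 0⊕0⊕1⊕1 = 0
s2 (pos 2,3,6,7): 0⊕0⊕0⊕1 = 1
s4 (pos 4,5,6,7): 1⊕1⊕0⊕1 = 1
Syndrome s4…s1 = 110 → error at position 6.
Flip position 6: 0001101 → 0001111

0001111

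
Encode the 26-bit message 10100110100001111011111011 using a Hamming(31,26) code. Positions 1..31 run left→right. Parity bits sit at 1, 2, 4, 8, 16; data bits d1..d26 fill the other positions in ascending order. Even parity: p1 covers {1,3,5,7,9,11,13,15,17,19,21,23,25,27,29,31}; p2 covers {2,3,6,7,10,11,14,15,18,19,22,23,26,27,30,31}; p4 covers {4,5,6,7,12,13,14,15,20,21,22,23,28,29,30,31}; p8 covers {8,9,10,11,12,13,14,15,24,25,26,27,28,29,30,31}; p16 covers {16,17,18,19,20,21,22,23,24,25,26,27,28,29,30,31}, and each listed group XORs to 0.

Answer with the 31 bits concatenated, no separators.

0010010001101001001111011111011

Place data at non-parity positions: p1 p2 1 p4 0 1 0 p8 0 1 1 0 1 0 0 p16 0 0 1 1 1 1 0 1 1 1 1 1 0 1 1
p1 (pos 1,3,5,7,9,11,13,15,17,19,21,23,25,27,29,31): XOR of data positions = 1⊕0⊕0⊕0⊕1⊕1⊕0⊕0⊕1⊕1⊕0⊕1⊕1⊕0⊕1 = 0
p2 (pos 2,3,6,7,10,11,14,15,18,19,22,23,26,27,30,31): XOR of data positions = 1⊕1⊕0⊕1⊕1⊕0⊕0⊕0⊕1⊕1⊕0⊕1⊕1⊕1⊕1 = 0
p4 (pos 4,5,6,7,12,13,14,15,20,21,22,23,28,29,30,31): XOR of data positions = 0⊕1⊕0⊕0⊕1⊕0⊕0⊕1⊕1⊕1⊕0⊕1⊕0⊕1⊕1 = 0
p8 (pos 8,9,10,11,12,13,14,15,24,25,26,27,28,29,30,31): XOR of data positions = 0⊕1⊕1⊕0⊕1⊕0⊕0⊕1⊕1⊕1⊕1⊕1⊕0⊕1⊕1 = 0
p16 (pos 16,17,18,19,20,21,22,23,24,25,26,27,28,29,30,31): XOR of data positions = 0⊕0⊕1⊕1⊕1⊕1⊕0⊕1⊕1⊕1⊕1⊕1⊕0⊕1⊕1 = 1
Codeword: 0010010001101001001111011111011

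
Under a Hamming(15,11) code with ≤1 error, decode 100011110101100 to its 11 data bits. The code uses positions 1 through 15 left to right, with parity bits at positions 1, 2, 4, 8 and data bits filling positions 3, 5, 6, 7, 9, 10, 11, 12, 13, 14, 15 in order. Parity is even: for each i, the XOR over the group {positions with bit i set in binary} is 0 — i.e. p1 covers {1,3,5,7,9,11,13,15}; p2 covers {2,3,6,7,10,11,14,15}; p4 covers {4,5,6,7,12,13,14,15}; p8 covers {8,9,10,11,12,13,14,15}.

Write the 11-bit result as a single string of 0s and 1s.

01010101100

s1 (pos 1,3,5,7,9,11,13,15): 1⊕0⊕1⊕1⊕0⊕0⊕1⊕0 = 0
s2 (pos 2,3,6,7,10,11,14,15): 0⊕0⊕1⊕1⊕1⊕0⊕0⊕0 = 1
s4 (pos 4,5,6,7,12,13,14,15): 0⊕1⊕1⊕1⊕1⊕1⊕0⊕0 = 1
s8 (pos 8,9,10,11,12,13,14,15): 1⊕0⊕1⊕0⊕1⊕1⊕0⊕0 = 0
Syndrome s8…s1 = 0110 → error at position 6.
Flip position 6: 100011110101100 → 100010110101100
Read data bits from positions 3,5,6,7,9,10,11,12,13,14,15: 01010101100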